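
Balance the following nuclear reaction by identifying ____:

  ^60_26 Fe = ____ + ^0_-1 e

Conserve mass number: 60 = A + 0, so A = 60.
Conserve atomic number: 26 = Z − 1, so Z = 27.
Z = 27 is cobalt, so the species is ^60_27 Co.

Co-60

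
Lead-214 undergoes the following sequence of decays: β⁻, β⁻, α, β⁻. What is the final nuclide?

Bi-210

Start: (A, Z) = (214, 82).
After β⁻: (214, 83).
After β⁻: (214, 84).
After α: (210, 82).
After β⁻: (210, 83).
Z = 83 is bismuth.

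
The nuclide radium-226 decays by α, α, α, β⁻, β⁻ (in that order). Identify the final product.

Po-214

Start: (A, Z) = (226, 88).
After α: (222, 86).
After α: (218, 84).
After α: (214, 82).
After β⁻: (214, 83).
After β⁻: (214, 84).
Z = 84 is polonium.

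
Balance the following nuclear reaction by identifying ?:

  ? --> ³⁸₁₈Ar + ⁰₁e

Conserve mass number: A = 38 + 0, so A = 38.
Conserve atomic number: Z = 18 + 1, so Z = 19.
Z = 19 is potassium, so the species is ³⁸₁₉K.

K-38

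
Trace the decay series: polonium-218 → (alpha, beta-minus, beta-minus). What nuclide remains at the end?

Start: (A, Z) = (218, 84).
After α: (214, 82).
After β⁻: (214, 83).
After β⁻: (214, 84).
Z = 84 is polonium.

Po-214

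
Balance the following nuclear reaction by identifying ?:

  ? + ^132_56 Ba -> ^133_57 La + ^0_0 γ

proton

Conserve mass number: A + 132 = 133 + 0, so A = 1.
Conserve atomic number: Z + 56 = 57 + 0, so Z = 1.
A = 1 and Z = 1 is ^1_1 H — a proton.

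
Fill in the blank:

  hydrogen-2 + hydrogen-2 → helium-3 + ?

neutron

Conserve mass number: 2 + 2 = 3 + A, so A = 1.
Conserve atomic number: 1 + 1 = 2 + Z, so Z = 0.
A = 1 and Z = 0 is neutron — a neutron.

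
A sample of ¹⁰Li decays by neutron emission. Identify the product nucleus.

Neutron emission: mass number changes by -1, atomic number by +0.
A: 10 − 1 = 9; Z: 3 = 3.
Z = 3 is lithium, so the daughter is ⁹Li.

Li-9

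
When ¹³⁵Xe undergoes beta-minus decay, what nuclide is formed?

Cs-135

Beta-minus decay: mass number changes by +0, atomic number by +1.
A: 135 = 135; Z: 54 + 1 = 55.
Z = 55 is caesium, so the daughter is ¹³⁵Cs.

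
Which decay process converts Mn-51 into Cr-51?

beta-plus decay or electron capture

ΔA = 51 − 51 = 0; ΔZ = 24 − 25 = -1.
A is unchanged and Z drops by 1 — a proton has become a neutron (β⁺ emission or electron capture).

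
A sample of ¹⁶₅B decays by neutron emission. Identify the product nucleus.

B-15

Neutron emission: mass number changes by -1, atomic number by +0.
A: 16 − 1 = 15; Z: 5 = 5.
Z = 5 is boron, so the daughter is ¹⁵₅B.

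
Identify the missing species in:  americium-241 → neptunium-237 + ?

Conserve mass number: 241 = 237 + A, so A = 4.
Conserve atomic number: 95 = 93 + Z, so Z = 2.
A = 4 and Z = 2 is helium-4 — an alpha particle.

alpha particle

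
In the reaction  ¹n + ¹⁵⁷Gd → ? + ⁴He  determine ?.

Sm-154

Conserve mass number: 1 + 157 = A + 4, so A = 154.
Conserve atomic number: 0 + 64 = Z + 2, so Z = 62.
Z = 62 is samarium, so the species is ¹⁵⁴Sm.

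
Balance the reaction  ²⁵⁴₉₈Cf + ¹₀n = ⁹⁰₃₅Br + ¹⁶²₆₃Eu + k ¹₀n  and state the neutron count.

Conserve mass number: 255 = 90 + 162 + k, so k = 255 − 252 = 3.
Check atomic number: 98 = 35 + 63 + 0 = 98. ✓

3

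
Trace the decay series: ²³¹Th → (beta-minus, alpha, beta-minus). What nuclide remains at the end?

Th-227

Start: (A, Z) = (231, 90).
After β⁻: (231, 91).
After α: (227, 89).
After β⁻: (227, 90).
Z = 90 is thorium.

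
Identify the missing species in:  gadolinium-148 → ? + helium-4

Conserve mass number: 148 = A + 4, so A = 144.
Conserve atomic number: 64 = Z + 2, so Z = 62.
Z = 62 is samarium, so the species is samarium-144.

Sm-144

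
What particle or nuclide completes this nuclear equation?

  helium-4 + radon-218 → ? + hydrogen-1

Conserve mass number: 4 + 218 = A + 1, so A = 221.
Conserve atomic number: 2 + 86 = Z + 1, so Z = 87.
Z = 87 is francium, so the species is francium-221.

Fr-221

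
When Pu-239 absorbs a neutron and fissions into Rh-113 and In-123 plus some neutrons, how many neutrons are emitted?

Conserve mass number: 240 = 113 + 123 + k, so k = 240 − 236 = 4.
Check atomic number: 94 = 45 + 49 + 0 = 94. ✓

4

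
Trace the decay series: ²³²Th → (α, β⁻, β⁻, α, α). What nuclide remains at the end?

Rn-220

Start: (A, Z) = (232, 90).
After α: (228, 88).
After β⁻: (228, 89).
After β⁻: (228, 90).
After α: (224, 88).
After α: (220, 86).
Z = 86 is radon.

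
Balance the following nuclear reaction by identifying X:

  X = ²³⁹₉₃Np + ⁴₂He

Am-243

Conserve mass number: A = 239 + 4, so A = 243.
Conserve atomic number: Z = 93 + 2, so Z = 95.
Z = 95 is americium, so the species is ²⁴³₉₅Am.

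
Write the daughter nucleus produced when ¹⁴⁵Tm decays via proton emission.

Proton emission: mass number changes by -1, atomic number by -1.
A: 145 − 1 = 144; Z: 69 − 1 = 68.
Z = 68 is erbium, so the daughter is ¹⁴⁴Er.

Er-144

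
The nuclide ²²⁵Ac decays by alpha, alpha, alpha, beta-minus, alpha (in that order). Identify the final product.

Start: (A, Z) = (225, 89).
After α: (221, 87).
After α: (217, 85).
After α: (213, 83).
After β⁻: (213, 84).
After α: (209, 82).
Z = 82 is lead.

Pb-209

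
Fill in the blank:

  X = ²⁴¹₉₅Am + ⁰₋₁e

Conserve mass number: A = 241 + 0, so A = 241.
Conserve atomic number: Z = 95 − 1, so Z = 94.
Z = 94 is plutonium, so the species is ²⁴¹₉₄Pu.

Pu-241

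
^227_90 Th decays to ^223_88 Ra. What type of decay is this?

ΔA = 223 − 227 = -4; ΔZ = 88 − 90 = -2.
A drops by 4 and Z drops by 2 — the signature of alpha emission.

alpha decay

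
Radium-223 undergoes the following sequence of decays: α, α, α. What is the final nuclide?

Pb-211

Start: (A, Z) = (223, 88).
After α: (219, 86).
After α: (215, 84).
After α: (211, 82).
Z = 82 is lead.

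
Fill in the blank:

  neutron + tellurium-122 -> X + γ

Te-123

Conserve mass number: 1 + 122 = A + 0, so A = 123.
Conserve atomic number: 0 + 52 = Z + 0, so Z = 52.
Z = 52 is tellurium, so the species is tellurium-123.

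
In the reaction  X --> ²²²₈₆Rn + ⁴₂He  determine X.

Conserve mass number: A = 222 + 4, so A = 226.
Conserve atomic number: Z = 86 + 2, so Z = 88.
Z = 88 is radium, so the species is ²²⁶₈₈Ra.

Ra-226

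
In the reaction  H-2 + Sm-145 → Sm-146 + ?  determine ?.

proton

Conserve mass number: 2 + 145 = 146 + A, so A = 1.
Conserve atomic number: 1 + 62 = 62 + Z, so Z = 1.
A = 1 and Z = 1 is H-1 — a proton.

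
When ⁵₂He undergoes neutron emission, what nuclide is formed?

He-4

Neutron emission: mass number changes by -1, atomic number by +0.
A: 5 − 1 = 4; Z: 2 = 2.
Z = 2 is helium, so the daughter is ⁴₂He.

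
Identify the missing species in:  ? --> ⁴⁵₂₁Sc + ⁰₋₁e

Conserve mass number: A = 45 + 0, so A = 45.
Conserve atomic number: Z = 21 − 1, so Z = 20.
Z = 20 is calcium, so the species is ⁴⁵₂₀Ca.

Ca-45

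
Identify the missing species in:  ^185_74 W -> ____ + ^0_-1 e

Conserve mass number: 185 = A + 0, so A = 185.
Conserve atomic number: 74 = Z − 1, so Z = 75.
Z = 75 is rhenium, so the species is ^185_75 Re.

Re-185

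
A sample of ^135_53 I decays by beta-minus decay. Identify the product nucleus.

Beta-minus decay: mass number changes by +0, atomic number by +1.
A: 135 = 135; Z: 53 + 1 = 54.
Z = 54 is xenon, so the daughter is ^135_54 Xe.

Xe-135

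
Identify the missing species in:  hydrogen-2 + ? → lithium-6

alpha particle

Conserve mass number: 2 + A = 6, so A = 4.
Conserve atomic number: 1 + Z = 3, so Z = 2.
A = 4 and Z = 2 is helium-4 — an alpha particle.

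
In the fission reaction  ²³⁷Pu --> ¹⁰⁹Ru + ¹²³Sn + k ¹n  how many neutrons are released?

Conserve mass number: 237 = 109 + 123 + k, so k = 237 − 232 = 5.
Check atomic number: 94 = 44 + 50 + 0 = 94. ✓

5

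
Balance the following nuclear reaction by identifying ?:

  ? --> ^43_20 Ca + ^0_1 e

Conserve mass number: A = 43 + 0, so A = 43.
Conserve atomic number: Z = 20 + 1, so Z = 21.
Z = 21 is scandium, so the species is ^43_21 Sc.

Sc-43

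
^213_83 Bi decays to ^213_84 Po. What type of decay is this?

beta-minus decay

ΔA = 213 − 213 = 0; ΔZ = 84 − 83 = +1.
A is unchanged and Z rises by 1 — a neutron has become a proton (β⁻ decay).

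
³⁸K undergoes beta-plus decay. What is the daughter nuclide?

Ar-38

Beta-plus decay: mass number changes by +0, atomic number by -1.
A: 38 = 38; Z: 19 − 1 = 18.
Z = 18 is argon, so the daughter is ³⁸Ar.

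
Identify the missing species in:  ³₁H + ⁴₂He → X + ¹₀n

Li-6

Conserve mass number: 3 + 4 = A + 1, so A = 6.
Conserve atomic number: 1 + 2 = Z + 0, so Z = 3.
Z = 3 is lithium, so the species is ⁶₃Li.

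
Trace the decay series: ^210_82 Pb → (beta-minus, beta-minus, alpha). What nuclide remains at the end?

Pb-206

Start: (A, Z) = (210, 82).
After β⁻: (210, 83).
After β⁻: (210, 84).
After α: (206, 82).
Z = 82 is lead.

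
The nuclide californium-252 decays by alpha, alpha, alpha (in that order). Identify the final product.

U-240

Start: (A, Z) = (252, 98).
After α: (248, 96).
After α: (244, 94).
After α: (240, 92).
Z = 92 is uranium.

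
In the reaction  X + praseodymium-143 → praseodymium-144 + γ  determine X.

neutron

Conserve mass number: A + 143 = 144 + 0, so A = 1.
Conserve atomic number: Z + 59 = 59 + 0, so Z = 0.
A = 1 and Z = 0 is neutron — a neutron.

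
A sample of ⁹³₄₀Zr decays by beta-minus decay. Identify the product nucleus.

Beta-minus decay: mass number changes by +0, atomic number by +1.
A: 93 = 93; Z: 40 + 1 = 41.
Z = 41 is niobium, so the daughter is ⁹³₄₁Nb.

Nb-93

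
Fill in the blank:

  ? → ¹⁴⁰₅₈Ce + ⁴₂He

Nd-144

Conserve mass number: A = 140 + 4, so A = 144.
Conserve atomic number: Z = 58 + 2, so Z = 60.
Z = 60 is neodymium, so the species is ¹⁴⁴₆₀Nd.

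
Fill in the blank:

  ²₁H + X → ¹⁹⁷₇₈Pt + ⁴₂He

Au-199

Conserve mass number: 2 + A = 197 + 4, so A = 199.
Conserve atomic number: 1 + Z = 78 + 2, so Z = 79.
Z = 79 is gold, so the species is ¹⁹⁹₇₉Au.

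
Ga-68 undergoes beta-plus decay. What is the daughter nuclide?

Zn-68

Beta-plus decay: mass number changes by +0, atomic number by -1.
A: 68 = 68; Z: 31 − 1 = 30.
Z = 30 is zinc, so the daughter is Zn-68.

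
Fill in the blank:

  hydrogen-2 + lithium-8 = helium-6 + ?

Conserve mass number: 2 + 8 = 6 + A, so A = 4.
Conserve atomic number: 1 + 3 = 2 + Z, so Z = 2.
A = 4 and Z = 2 is helium-4 — an alpha particle.

alpha particle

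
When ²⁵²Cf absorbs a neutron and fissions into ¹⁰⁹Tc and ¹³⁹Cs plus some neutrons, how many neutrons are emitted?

Conserve mass number: 253 = 109 + 139 + k, so k = 253 − 248 = 5.
Check atomic number: 98 = 43 + 55 + 0 = 98. ✓

5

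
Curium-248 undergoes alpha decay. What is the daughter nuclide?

Pu-244

Alpha decay: mass number changes by -4, atomic number by -2.
A: 248 − 4 = 244; Z: 96 − 2 = 94.
Z = 94 is plutonium, so the daughter is plutonium-244.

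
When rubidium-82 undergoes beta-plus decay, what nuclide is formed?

Beta-plus decay: mass number changes by +0, atomic number by -1.
A: 82 = 82; Z: 37 − 1 = 36.
Z = 36 is krypton, so the daughter is krypton-82.

Kr-82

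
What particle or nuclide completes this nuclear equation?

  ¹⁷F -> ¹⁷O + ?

Conserve mass number: 17 = 17 + A, so A = 0.
Conserve atomic number: 9 = 8 + Z, so Z = 1.
A = 0 and Z = 1 is e⁺ — a positron.

positron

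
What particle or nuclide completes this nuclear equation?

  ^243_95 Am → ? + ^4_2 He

Conserve mass number: 243 = A + 4, so A = 239.
Conserve atomic number: 95 = Z + 2, so Z = 93.
Z = 93 is neptunium, so the species is ^239_93 Np.

Np-239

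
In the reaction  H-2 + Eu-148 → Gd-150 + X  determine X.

gamma ray

Conserve mass number: 2 + 148 = 150 + A, so A = 0.
Conserve atomic number: 1 + 63 = 64 + Z, so Z = 0.
A = 0 and Z = 0 is γ — a gamma ray.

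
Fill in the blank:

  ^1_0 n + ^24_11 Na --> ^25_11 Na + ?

gamma ray

Conserve mass number: 1 + 24 = 25 + A, so A = 0.
Conserve atomic number: 0 + 11 = 11 + Z, so Z = 0.
A = 0 and Z = 0 is ^0_0 γ — a gamma ray.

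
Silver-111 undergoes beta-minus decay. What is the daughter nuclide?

Beta-minus decay: mass number changes by +0, atomic number by +1.
A: 111 = 111; Z: 47 + 1 = 48.
Z = 48 is cadmium, so the daughter is cadmium-111.

Cd-111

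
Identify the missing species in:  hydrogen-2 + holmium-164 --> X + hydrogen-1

Ho-165

Conserve mass number: 2 + 164 = A + 1, so A = 165.
Conserve atomic number: 1 + 67 = Z + 1, so Z = 67.
Z = 67 is holmium, so the species is holmium-165.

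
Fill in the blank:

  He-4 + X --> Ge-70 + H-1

Conserve mass number: 4 + A = 70 + 1, so A = 67.
Conserve atomic number: 2 + Z = 32 + 1, so Z = 31.
Z = 31 is gallium, so the species is Ga-67.

Ga-67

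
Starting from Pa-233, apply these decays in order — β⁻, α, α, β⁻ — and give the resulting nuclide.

Start: (A, Z) = (233, 91).
After β⁻: (233, 92).
After α: (229, 90).
After α: (225, 88).
After β⁻: (225, 89).
Z = 89 is actinium.

Ac-225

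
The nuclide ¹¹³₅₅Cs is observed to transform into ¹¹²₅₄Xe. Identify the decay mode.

proton emission

ΔA = 112 − 113 = -1; ΔZ = 54 − 55 = -1.
A drops by 1 and Z drops by 1 — a proton was emitted.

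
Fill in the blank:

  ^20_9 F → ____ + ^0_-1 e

Ne-20

Conserve mass number: 20 = A + 0, so A = 20.
Conserve atomic number: 9 = Z − 1, so Z = 10.
Z = 10 is neon, so the species is ^20_10 Ne.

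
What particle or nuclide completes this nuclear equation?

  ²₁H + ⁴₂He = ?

Li-6

Conserve mass number: 2 + 4 = A, so A = 6.
Conserve atomic number: 1 + 2 = Z, so Z = 3.
Z = 3 is lithium, so the species is ⁶₃Li.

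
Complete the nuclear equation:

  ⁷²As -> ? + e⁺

Conserve mass number: 72 = A + 0, so A = 72.
Conserve atomic number: 33 = Z + 1, so Z = 32.
Z = 32 is germanium, so the species is ⁷²Ge.

Ge-72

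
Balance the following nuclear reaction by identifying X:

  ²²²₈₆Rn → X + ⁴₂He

Conserve mass number: 222 = A + 4, so A = 218.
Conserve atomic number: 86 = Z + 2, so Z = 84.
Z = 84 is polonium, so the species is ²¹⁸₈₄Po.

Po-218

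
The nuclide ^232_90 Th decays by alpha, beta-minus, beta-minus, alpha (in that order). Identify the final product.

Ra-224

Start: (A, Z) = (232, 90).
After α: (228, 88).
After β⁻: (228, 89).
After β⁻: (228, 90).
After α: (224, 88).
Z = 88 is radium.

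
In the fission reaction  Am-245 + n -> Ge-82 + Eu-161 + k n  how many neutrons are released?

3

Conserve mass number: 246 = 82 + 161 + k, so k = 246 − 243 = 3.
Check atomic number: 95 = 32 + 63 + 0 = 95. ✓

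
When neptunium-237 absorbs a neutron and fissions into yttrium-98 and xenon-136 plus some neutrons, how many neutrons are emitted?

Conserve mass number: 238 = 98 + 136 + k, so k = 238 − 234 = 4.
Check atomic number: 93 = 39 + 54 + 0 = 93. ✓

4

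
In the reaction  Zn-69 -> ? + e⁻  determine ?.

Conserve mass number: 69 = A + 0, so A = 69.
Conserve atomic number: 30 = Z − 1, so Z = 31.
Z = 31 is gallium, so the species is Ga-69.

Ga-69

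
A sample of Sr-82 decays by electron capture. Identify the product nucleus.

Electron capture: mass number changes by +0, atomic number by -1.
A: 82 = 82; Z: 38 − 1 = 37.
Z = 37 is rubidium, so the daughter is Rb-82.

Rb-82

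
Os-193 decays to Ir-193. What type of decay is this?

ΔA = 193 − 193 = 0; ΔZ = 77 − 76 = +1.
A is unchanged and Z rises by 1 — a neutron has become a proton (β⁻ decay).

beta-minus decay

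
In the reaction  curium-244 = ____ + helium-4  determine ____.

Conserve mass number: 244 = A + 4, so A = 240.
Conserve atomic number: 96 = Z + 2, so Z = 94.
Z = 94 is plutonium, so the species is plutonium-240.

Pu-240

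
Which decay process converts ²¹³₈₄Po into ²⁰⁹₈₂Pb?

ΔA = 209 − 213 = -4; ΔZ = 82 − 84 = -2.
A drops by 4 and Z drops by 2 — the signature of alpha emission.

alpha decay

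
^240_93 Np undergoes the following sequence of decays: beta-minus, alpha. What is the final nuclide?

U-236

Start: (A, Z) = (240, 93).
After β⁻: (240, 94).
After α: (236, 92).
Z = 92 is uranium.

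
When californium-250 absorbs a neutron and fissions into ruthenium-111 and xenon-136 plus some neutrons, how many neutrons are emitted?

Conserve mass number: 251 = 111 + 136 + k, so k = 251 − 247 = 4.
Check atomic number: 98 = 44 + 54 + 0 = 98. ✓

4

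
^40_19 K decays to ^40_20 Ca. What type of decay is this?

beta-minus decay

ΔA = 40 − 40 = 0; ΔZ = 20 − 19 = +1.
A is unchanged and Z rises by 1 — a neutron has become a proton (β⁻ decay).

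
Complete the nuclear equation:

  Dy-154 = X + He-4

Conserve mass number: 154 = A + 4, so A = 150.
Conserve atomic number: 66 = Z + 2, so Z = 64.
Z = 64 is gadolinium, so the species is Gd-150.

Gd-150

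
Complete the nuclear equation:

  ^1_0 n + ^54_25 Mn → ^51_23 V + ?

Conserve mass number: 1 + 54 = 51 + A, so A = 4.
Conserve atomic number: 0 + 25 = 23 + Z, so Z = 2.
A = 4 and Z = 2 is ^4_2 He — an alpha particle.

alpha particle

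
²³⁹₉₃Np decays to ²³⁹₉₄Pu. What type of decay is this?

ΔA = 239 − 239 = 0; ΔZ = 94 − 93 = +1.
A is unchanged and Z rises by 1 — a neutron has become a proton (β⁻ decay).

beta-minus decay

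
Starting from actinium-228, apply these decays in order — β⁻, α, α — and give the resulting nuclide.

Start: (A, Z) = (228, 89).
After β⁻: (228, 90).
After α: (224, 88).
After α: (220, 86).
Z = 86 is radon.

Rn-220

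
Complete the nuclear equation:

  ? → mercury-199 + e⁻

Au-199

Conserve mass number: A = 199 + 0, so A = 199.
Conserve atomic number: Z = 80 − 1, so Z = 79.
Z = 79 is gold, so the species is gold-199.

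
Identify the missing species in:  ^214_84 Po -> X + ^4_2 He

Pb-210

Conserve mass number: 214 = A + 4, so A = 210.
Conserve atomic number: 84 = Z + 2, so Z = 82.
Z = 82 is lead, so the species is ^210_82 Pb.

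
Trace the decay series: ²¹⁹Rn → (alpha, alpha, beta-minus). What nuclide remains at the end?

Start: (A, Z) = (219, 86).
After α: (215, 84).
After α: (211, 82).
After β⁻: (211, 83).
Z = 83 is bismuth.

Bi-211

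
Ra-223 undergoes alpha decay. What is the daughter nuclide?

Alpha decay: mass number changes by -4, atomic number by -2.
A: 223 − 4 = 219; Z: 88 − 2 = 86.
Z = 86 is radon, so the daughter is Rn-219.

Rn-219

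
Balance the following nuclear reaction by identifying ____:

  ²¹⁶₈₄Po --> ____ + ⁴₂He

Pb-212

Conserve mass number: 216 = A + 4, so A = 212.
Conserve atomic number: 84 = Z + 2, so Z = 82.
Z = 82 is lead, so the species is ²¹²₈₂Pb.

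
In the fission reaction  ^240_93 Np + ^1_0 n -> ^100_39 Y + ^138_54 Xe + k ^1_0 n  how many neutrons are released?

3

Conserve mass number: 241 = 100 + 138 + k, so k = 241 − 238 = 3.
Check atomic number: 93 = 39 + 54 + 0 = 93. ✓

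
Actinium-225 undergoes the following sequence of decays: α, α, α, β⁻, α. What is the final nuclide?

Start: (A, Z) = (225, 89).
After α: (221, 87).
After α: (217, 85).
After α: (213, 83).
After β⁻: (213, 84).
After α: (209, 82).
Z = 82 is lead.

Pb-209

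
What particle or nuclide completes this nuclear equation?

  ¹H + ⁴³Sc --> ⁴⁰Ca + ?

alpha particle

Conserve mass number: 1 + 43 = 40 + A, so A = 4.
Conserve atomic number: 1 + 21 = 20 + Z, so Z = 2.
A = 4 and Z = 2 is ⁴He — an alpha particle.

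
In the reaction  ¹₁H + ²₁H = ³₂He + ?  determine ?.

Conserve mass number: 1 + 2 = 3 + A, so A = 0.
Conserve atomic number: 1 + 1 = 2 + Z, so Z = 0.
A = 0 and Z = 0 is ⁰₀γ — a gamma ray.

gamma ray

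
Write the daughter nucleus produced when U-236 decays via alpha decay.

Th-232

Alpha decay: mass number changes by -4, atomic number by -2.
A: 236 − 4 = 232; Z: 92 − 2 = 90.
Z = 90 is thorium, so the daughter is Th-232.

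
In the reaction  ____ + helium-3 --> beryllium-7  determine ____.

alpha particle

Conserve mass number: A + 3 = 7, so A = 4.
Conserve atomic number: Z + 2 = 4, so Z = 2.
A = 4 and Z = 2 is helium-4 — an alpha particle.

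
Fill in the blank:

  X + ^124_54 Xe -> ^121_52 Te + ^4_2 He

Conserve mass number: A + 124 = 121 + 4, so A = 1.
Conserve atomic number: Z + 54 = 52 + 2, so Z = 0.
A = 1 and Z = 0 is ^1_0 n — a neutron.

neutron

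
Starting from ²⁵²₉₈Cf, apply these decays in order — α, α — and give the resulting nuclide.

Pu-244

Start: (A, Z) = (252, 98).
After α: (248, 96).
After α: (244, 94).
Z = 94 is plutonium.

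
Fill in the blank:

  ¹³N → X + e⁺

C-13

Conserve mass number: 13 = A + 0, so A = 13.
Conserve atomic number: 7 = Z + 1, so Z = 6.
Z = 6 is carbon, so the species is ¹³C.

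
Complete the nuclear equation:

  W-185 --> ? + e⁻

Conserve mass number: 185 = A + 0, so A = 185.
Conserve atomic number: 74 = Z − 1, so Z = 75.
Z = 75 is rhenium, so the species is Re-185.

Re-185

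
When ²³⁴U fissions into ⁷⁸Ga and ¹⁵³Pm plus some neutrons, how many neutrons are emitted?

Conserve mass number: 234 = 78 + 153 + k, so k = 234 − 231 = 3.
Check atomic number: 92 = 31 + 61 + 0 = 92. ✓

3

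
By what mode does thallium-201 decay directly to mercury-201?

beta-plus decay or electron capture

ΔA = 201 − 201 = 0; ΔZ = 80 − 81 = -1.
A is unchanged and Z drops by 1 — a proton has become a neutron (β⁺ emission or electron capture).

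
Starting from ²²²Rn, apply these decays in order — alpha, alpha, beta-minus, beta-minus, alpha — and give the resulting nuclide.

Pb-210

Start: (A, Z) = (222, 86).
After α: (218, 84).
After α: (214, 82).
After β⁻: (214, 83).
After β⁻: (214, 84).
After α: (210, 82).
Z = 82 is lead.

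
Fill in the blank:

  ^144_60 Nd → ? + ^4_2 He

Ce-140

Conserve mass number: 144 = A + 4, so A = 140.
Conserve atomic number: 60 = Z + 2, so Z = 58.
Z = 58 is cerium, so the species is ^140_58 Ce.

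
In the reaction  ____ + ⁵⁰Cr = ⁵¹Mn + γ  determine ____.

Conserve mass number: A + 50 = 51 + 0, so A = 1.
Conserve atomic number: Z + 24 = 25 + 0, so Z = 1.
A = 1 and Z = 1 is ¹H — a proton.

proton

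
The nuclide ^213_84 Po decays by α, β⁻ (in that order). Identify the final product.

Start: (A, Z) = (213, 84).
After α: (209, 82).
After β⁻: (209, 83).
Z = 83 is bismuth.

Bi-209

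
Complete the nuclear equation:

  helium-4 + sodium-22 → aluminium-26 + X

gamma ray

Conserve mass number: 4 + 22 = 26 + A, so A = 0.
Conserve atomic number: 2 + 11 = 13 + Z, so Z = 0.
A = 0 and Z = 0 is γ — a gamma ray.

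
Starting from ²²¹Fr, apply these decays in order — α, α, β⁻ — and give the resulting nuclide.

Start: (A, Z) = (221, 87).
After α: (217, 85).
After α: (213, 83).
After β⁻: (213, 84).
Z = 84 is polonium.

Po-213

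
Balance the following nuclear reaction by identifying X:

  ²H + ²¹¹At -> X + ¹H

Conserve mass number: 2 + 211 = A + 1, so A = 212.
Conserve atomic number: 1 + 85 = Z + 1, so Z = 85.
Z = 85 is astatine, so the species is ²¹²At.

At-212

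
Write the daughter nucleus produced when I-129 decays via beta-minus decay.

Xe-129

Beta-minus decay: mass number changes by +0, atomic number by +1.
A: 129 = 129; Z: 53 + 1 = 54.
Z = 54 is xenon, so the daughter is Xe-129.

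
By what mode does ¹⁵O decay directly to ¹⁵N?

beta-plus decay or electron capture

ΔA = 15 − 15 = 0; ΔZ = 7 − 8 = -1.
A is unchanged and Z drops by 1 — a proton has become a neutron (β⁺ emission or electron capture).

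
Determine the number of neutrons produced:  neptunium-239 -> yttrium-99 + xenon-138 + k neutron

Conserve mass number: 239 = 99 + 138 + k, so k = 239 − 237 = 2.
Check atomic number: 93 = 39 + 54 + 0 = 93. ✓

2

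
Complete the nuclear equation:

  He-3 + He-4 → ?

Be-7

Conserve mass number: 3 + 4 = A, so A = 7.
Conserve atomic number: 2 + 2 = Z, so Z = 4.
Z = 4 is beryllium, so the species is Be-7.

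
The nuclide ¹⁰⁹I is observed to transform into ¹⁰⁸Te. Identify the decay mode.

proton emission

ΔA = 108 − 109 = -1; ΔZ = 52 − 53 = -1.
A drops by 1 and Z drops by 1 — a proton was emitted.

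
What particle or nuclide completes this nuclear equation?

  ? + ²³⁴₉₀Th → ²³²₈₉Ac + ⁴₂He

deuteron

Conserve mass number: A + 234 = 232 + 4, so A = 2.
Conserve atomic number: Z + 90 = 89 + 2, so Z = 1.
A = 2 and Z = 1 is ²₁H — a deuteron.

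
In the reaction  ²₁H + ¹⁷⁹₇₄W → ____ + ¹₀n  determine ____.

Re-180

Conserve mass number: 2 + 179 = A + 1, so A = 180.
Conserve atomic number: 1 + 74 = Z + 0, so Z = 75.
Z = 75 is rhenium, so the species is ¹⁸⁰₇₅Re.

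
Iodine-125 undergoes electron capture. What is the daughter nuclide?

Te-125

Electron capture: mass number changes by +0, atomic number by -1.
A: 125 = 125; Z: 53 − 1 = 52.
Z = 52 is tellurium, so the daughter is tellurium-125.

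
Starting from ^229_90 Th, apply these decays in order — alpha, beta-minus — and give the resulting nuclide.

Ac-225

Start: (A, Z) = (229, 90).
After α: (225, 88).
After β⁻: (225, 89).
Z = 89 is actinium.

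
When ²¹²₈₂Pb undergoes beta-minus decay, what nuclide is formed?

Beta-minus decay: mass number changes by +0, atomic number by +1.
A: 212 = 212; Z: 82 + 1 = 83.
Z = 83 is bismuth, so the daughter is ²¹²₈₃Bi.

Bi-212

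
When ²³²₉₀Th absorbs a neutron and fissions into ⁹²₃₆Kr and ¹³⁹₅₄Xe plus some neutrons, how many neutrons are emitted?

Conserve mass number: 233 = 92 + 139 + k, so k = 233 − 231 = 2.
Check atomic number: 90 = 36 + 54 + 0 = 90. ✓

2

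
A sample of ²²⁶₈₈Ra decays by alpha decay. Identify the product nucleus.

Rn-222

Alpha decay: mass number changes by -4, atomic number by -2.
A: 226 − 4 = 222; Z: 88 − 2 = 86.
Z = 86 is radon, so the daughter is ²²²₈₆Rn.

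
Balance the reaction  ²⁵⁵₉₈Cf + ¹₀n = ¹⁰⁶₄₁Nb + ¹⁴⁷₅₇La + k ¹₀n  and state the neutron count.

3

Conserve mass number: 256 = 106 + 147 + k, so k = 256 − 253 = 3.
Check atomic number: 98 = 41 + 57 + 0 = 98. ✓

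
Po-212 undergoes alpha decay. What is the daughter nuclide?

Alpha decay: mass number changes by -4, atomic number by -2.
A: 212 − 4 = 208; Z: 84 − 2 = 82.
Z = 82 is lead, so the daughter is Pb-208.

Pb-208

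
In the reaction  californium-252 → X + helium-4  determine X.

Cm-248

Conserve mass number: 252 = A + 4, so A = 248.
Conserve atomic number: 98 = Z + 2, so Z = 96.
Z = 96 is curium, so the species is curium-248.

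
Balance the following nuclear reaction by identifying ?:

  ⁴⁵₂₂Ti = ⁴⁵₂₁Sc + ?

positron

Conserve mass number: 45 = 45 + A, so A = 0.
Conserve atomic number: 22 = 21 + Z, so Z = 1.
A = 0 and Z = 1 is ⁰₁e — a positron.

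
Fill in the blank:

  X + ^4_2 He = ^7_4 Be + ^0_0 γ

He-3

Conserve mass number: A + 4 = 7 + 0, so A = 3.
Conserve atomic number: Z + 2 = 4 + 0, so Z = 2.
Z = 2 is helium, so the species is ^3_2 He.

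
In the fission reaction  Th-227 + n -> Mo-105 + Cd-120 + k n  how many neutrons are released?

Conserve mass number: 228 = 105 + 120 + k, so k = 228 − 225 = 3.
Check atomic number: 90 = 42 + 48 + 0 = 90. ✓

3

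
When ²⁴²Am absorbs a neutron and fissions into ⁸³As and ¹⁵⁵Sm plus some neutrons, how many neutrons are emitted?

Conserve mass number: 243 = 83 + 155 + k, so k = 243 − 238 = 5.
Check atomic number: 95 = 33 + 62 + 0 = 95. ✓

5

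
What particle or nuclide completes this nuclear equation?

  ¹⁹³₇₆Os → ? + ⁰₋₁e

Ir-193

Conserve mass number: 193 = A + 0, so A = 193.
Conserve atomic number: 76 = Z − 1, so Z = 77.
Z = 77 is iridium, so the species is ¹⁹³₇₇Ir.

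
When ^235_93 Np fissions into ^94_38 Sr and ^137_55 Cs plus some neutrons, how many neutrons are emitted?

4

Conserve mass number: 235 = 94 + 137 + k, so k = 235 − 231 = 4.
Check atomic number: 93 = 38 + 55 + 0 = 93. ✓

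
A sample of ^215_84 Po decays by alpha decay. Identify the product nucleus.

Pb-211

Alpha decay: mass number changes by -4, atomic number by -2.
A: 215 − 4 = 211; Z: 84 − 2 = 82.
Z = 82 is lead, so the daughter is ^211_82 Pb.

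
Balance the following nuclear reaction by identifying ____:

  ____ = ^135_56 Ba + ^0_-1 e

Conserve mass number: A = 135 + 0, so A = 135.
Conserve atomic number: Z = 56 − 1, so Z = 55.
Z = 55 is caesium, so the species is ^135_55 Cs.

Cs-135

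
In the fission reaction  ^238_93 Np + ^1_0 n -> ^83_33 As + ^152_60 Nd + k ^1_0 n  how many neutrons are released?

Conserve mass number: 239 = 83 + 152 + k, so k = 239 − 235 = 4.
Check atomic number: 93 = 33 + 60 + 0 = 93. ✓

4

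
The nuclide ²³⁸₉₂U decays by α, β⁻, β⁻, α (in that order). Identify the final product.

Start: (A, Z) = (238, 92).
After α: (234, 90).
After β⁻: (234, 91).
After β⁻: (234, 92).
After α: (230, 90).
Z = 90 is thorium.

Th-230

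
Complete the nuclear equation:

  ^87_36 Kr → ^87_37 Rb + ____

Conserve mass number: 87 = 87 + A, so A = 0.
Conserve atomic number: 36 = 37 + Z, so Z = -1.
A = 0 and Z = -1 is ^0_-1 e — a beta-minus particle.

beta-minus particle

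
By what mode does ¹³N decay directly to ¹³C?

beta-plus decay or electron capture

ΔA = 13 − 13 = 0; ΔZ = 6 − 7 = -1.
A is unchanged and Z drops by 1 — a proton has become a neutron (β⁺ emission or electron capture).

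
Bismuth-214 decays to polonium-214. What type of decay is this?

ΔA = 214 − 214 = 0; ΔZ = 84 − 83 = +1.
A is unchanged and Z rises by 1 — a neutron has become a proton (β⁻ decay).

beta-minus decay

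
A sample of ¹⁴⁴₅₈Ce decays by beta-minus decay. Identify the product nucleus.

Beta-minus decay: mass number changes by +0, atomic number by +1.
A: 144 = 144; Z: 58 + 1 = 59.
Z = 59 is praseodymium, so the daughter is ¹⁴⁴₅₉Pr.

Pr-144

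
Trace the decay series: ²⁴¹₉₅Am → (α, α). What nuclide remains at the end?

Start: (A, Z) = (241, 95).
After α: (237, 93).
After α: (233, 91).
Z = 91 is protactinium.

Pa-233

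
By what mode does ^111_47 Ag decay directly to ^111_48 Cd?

beta-minus decay

ΔA = 111 − 111 = 0; ΔZ = 48 − 47 = +1.
A is unchanged and Z rises by 1 — a neutron has become a proton (β⁻ decay).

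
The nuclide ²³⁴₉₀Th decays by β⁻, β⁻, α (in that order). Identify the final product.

Start: (A, Z) = (234, 90).
After β⁻: (234, 91).
After β⁻: (234, 92).
After α: (230, 90).
Z = 90 is thorium.

Th-230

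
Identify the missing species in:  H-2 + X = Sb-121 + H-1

Conserve mass number: 2 + A = 121 + 1, so A = 120.
Conserve atomic number: 1 + Z = 51 + 1, so Z = 51.
Z = 51 is antimony, so the species is Sb-120.

Sb-120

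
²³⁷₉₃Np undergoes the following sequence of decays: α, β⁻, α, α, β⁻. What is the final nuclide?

Ac-225

Start: (A, Z) = (237, 93).
After α: (233, 91).
After β⁻: (233, 92).
After α: (229, 90).
After α: (225, 88).
After β⁻: (225, 89).
Z = 89 is actinium.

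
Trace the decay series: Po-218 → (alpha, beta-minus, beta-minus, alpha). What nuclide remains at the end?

Start: (A, Z) = (218, 84).
After α: (214, 82).
After β⁻: (214, 83).
After β⁻: (214, 84).
After α: (210, 82).
Z = 82 is lead.

Pb-210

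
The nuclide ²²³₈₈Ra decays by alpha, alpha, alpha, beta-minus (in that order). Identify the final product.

Start: (A, Z) = (223, 88).
After α: (219, 86).
After α: (215, 84).
After α: (211, 82).
After β⁻: (211, 83).
Z = 83 is bismuth.

Bi-211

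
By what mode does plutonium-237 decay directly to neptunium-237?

beta-plus decay or electron capture

ΔA = 237 − 237 = 0; ΔZ = 93 − 94 = -1.
A is unchanged and Z drops by 1 — a proton has become a neutron (β⁺ emission or electron capture).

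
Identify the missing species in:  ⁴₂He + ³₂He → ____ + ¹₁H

Conserve mass number: 4 + 3 = A + 1, so A = 6.
Conserve atomic number: 2 + 2 = Z + 1, so Z = 3.
Z = 3 is lithium, so the species is ⁶₃Li.

Li-6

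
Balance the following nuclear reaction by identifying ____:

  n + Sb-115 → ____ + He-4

Conserve mass number: 1 + 115 = A + 4, so A = 112.
Conserve atomic number: 0 + 51 = Z + 2, so Z = 49.
Z = 49 is indium, so the species is In-112.

In-112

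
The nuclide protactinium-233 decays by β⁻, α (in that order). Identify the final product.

Start: (A, Z) = (233, 91).
After β⁻: (233, 92).
After α: (229, 90).
Z = 90 is thorium.

Th-229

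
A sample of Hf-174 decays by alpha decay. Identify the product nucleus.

Alpha decay: mass number changes by -4, atomic number by -2.
A: 174 − 4 = 170; Z: 72 − 2 = 70.
Z = 70 is ytterbium, so the daughter is Yb-170.

Yb-170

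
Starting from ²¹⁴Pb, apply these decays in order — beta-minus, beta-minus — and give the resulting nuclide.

Po-214

Start: (A, Z) = (214, 82).
After β⁻: (214, 83).
After β⁻: (214, 84).
Z = 84 is polonium.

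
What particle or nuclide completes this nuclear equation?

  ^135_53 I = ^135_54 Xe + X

Conserve mass number: 135 = 135 + A, so A = 0.
Conserve atomic number: 53 = 54 + Z, so Z = -1.
A = 0 and Z = -1 is ^0_-1 e — a beta-minus particle.

beta-minus particle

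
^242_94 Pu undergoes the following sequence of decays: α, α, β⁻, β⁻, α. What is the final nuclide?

Start: (A, Z) = (242, 94).
After α: (238, 92).
After α: (234, 90).
After β⁻: (234, 91).
After β⁻: (234, 92).
After α: (230, 90).
Z = 90 is thorium.

Th-230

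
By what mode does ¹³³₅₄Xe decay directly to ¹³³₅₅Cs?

beta-minus decay

ΔA = 133 − 133 = 0; ΔZ = 55 − 54 = +1.
A is unchanged and Z rises by 1 — a neutron has become a proton (β⁻ decay).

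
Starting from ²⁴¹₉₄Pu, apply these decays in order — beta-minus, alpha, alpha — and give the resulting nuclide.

Pa-233

Start: (A, Z) = (241, 94).
After β⁻: (241, 95).
After α: (237, 93).
After α: (233, 91).
Z = 91 is protactinium.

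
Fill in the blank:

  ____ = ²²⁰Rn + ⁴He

Conserve mass number: A = 220 + 4, so A = 224.
Conserve atomic number: Z = 86 + 2, so Z = 88.
Z = 88 is radium, so the species is ²²⁴Ra.

Ra-224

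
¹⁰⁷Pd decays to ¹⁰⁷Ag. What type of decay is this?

beta-minus decay

ΔA = 107 − 107 = 0; ΔZ = 47 − 46 = +1.
A is unchanged and Z rises by 1 — a neutron has become a proton (β⁻ decay).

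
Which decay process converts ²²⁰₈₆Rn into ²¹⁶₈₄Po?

ΔA = 216 − 220 = -4; ΔZ = 84 − 86 = -2.
A drops by 4 and Z drops by 2 — the signature of alpha emission.

alpha decay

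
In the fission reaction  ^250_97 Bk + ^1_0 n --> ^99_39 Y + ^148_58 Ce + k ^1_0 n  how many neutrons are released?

4

Conserve mass number: 251 = 99 + 148 + k, so k = 251 − 247 = 4.
Check atomic number: 97 = 39 + 58 + 0 = 97. ✓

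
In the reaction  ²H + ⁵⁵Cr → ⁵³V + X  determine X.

Conserve mass number: 2 + 55 = 53 + A, so A = 4.
Conserve atomic number: 1 + 24 = 23 + Z, so Z = 2.
A = 4 and Z = 2 is ⁴He — an alpha particle.

alpha particle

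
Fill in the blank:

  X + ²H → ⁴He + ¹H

Conserve mass number: A + 2 = 4 + 1, so A = 3.
Conserve atomic number: Z + 1 = 2 + 1, so Z = 2.
Z = 2 is helium, so the species is ³He.

He-3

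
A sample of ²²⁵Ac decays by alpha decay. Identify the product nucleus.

Alpha decay: mass number changes by -4, atomic number by -2.
A: 225 − 4 = 221; Z: 89 − 2 = 87.
Z = 87 is francium, so the daughter is ²²¹Fr.

Fr-221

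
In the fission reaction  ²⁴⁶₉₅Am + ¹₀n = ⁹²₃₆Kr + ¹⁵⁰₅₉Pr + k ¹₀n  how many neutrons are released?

5

Conserve mass number: 247 = 92 + 150 + k, so k = 247 − 242 = 5.
Check atomic number: 95 = 36 + 59 + 0 = 95. ✓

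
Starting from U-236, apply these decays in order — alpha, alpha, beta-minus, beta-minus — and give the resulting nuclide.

Th-228

Start: (A, Z) = (236, 92).
After α: (232, 90).
After α: (228, 88).
After β⁻: (228, 89).
After β⁻: (228, 90).
Z = 90 is thorium.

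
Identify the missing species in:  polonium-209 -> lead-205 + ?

Conserve mass number: 209 = 205 + A, so A = 4.
Conserve atomic number: 84 = 82 + Z, so Z = 2.
A = 4 and Z = 2 is helium-4 — an alpha particle.

alpha particle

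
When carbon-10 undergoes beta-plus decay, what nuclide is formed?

B-10

Beta-plus decay: mass number changes by +0, atomic number by -1.
A: 10 = 10; Z: 6 − 1 = 5.
Z = 5 is boron, so the daughter is boron-10.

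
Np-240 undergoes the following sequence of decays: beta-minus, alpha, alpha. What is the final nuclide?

Th-232

Start: (A, Z) = (240, 93).
After β⁻: (240, 94).
After α: (236, 92).
After α: (232, 90).
Z = 90 is thorium.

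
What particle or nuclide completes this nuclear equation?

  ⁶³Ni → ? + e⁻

Conserve mass number: 63 = A + 0, so A = 63.
Conserve atomic number: 28 = Z − 1, so Z = 29.
Z = 29 is copper, so the species is ⁶³Cu.

Cu-63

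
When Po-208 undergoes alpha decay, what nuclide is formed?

Alpha decay: mass number changes by -4, atomic number by -2.
A: 208 − 4 = 204; Z: 84 − 2 = 82.
Z = 82 is lead, so the daughter is Pb-204.

Pb-204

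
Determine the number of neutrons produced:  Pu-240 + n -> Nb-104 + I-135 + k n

Conserve mass number: 241 = 104 + 135 + k, so k = 241 − 239 = 2.
Check atomic number: 94 = 41 + 53 + 0 = 94. ✓

2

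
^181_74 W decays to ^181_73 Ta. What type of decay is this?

ΔA = 181 − 181 = 0; ΔZ = 73 − 74 = -1.
A is unchanged and Z drops by 1 — a proton has become a neutron (β⁺ emission or electron capture).

beta-plus decay or electron capture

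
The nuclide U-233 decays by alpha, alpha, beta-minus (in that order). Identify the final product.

Start: (A, Z) = (233, 92).
After α: (229, 90).
After α: (225, 88).
After β⁻: (225, 89).
Z = 89 is actinium.

Ac-225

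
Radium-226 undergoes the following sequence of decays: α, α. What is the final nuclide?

Start: (A, Z) = (226, 88).
After α: (222, 86).
After α: (218, 84).
Z = 84 is polonium.

Po-218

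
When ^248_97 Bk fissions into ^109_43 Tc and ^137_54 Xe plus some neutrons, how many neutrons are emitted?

Conserve mass number: 248 = 109 + 137 + k, so k = 248 − 246 = 2.
Check atomic number: 97 = 43 + 54 + 0 = 97. ✓

2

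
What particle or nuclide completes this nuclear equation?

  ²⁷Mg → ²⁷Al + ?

Conserve mass number: 27 = 27 + A, so A = 0.
Conserve atomic number: 12 = 13 + Z, so Z = -1.
A = 0 and Z = -1 is e⁻ — a beta-minus particle.

beta-minus particle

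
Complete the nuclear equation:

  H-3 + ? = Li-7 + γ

Conserve mass number: 3 + A = 7 + 0, so A = 4.
Conserve atomic number: 1 + Z = 3 + 0, so Z = 2.
A = 4 and Z = 2 is He-4 — an alpha particle.

alpha particle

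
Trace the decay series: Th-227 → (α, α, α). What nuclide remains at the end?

Start: (A, Z) = (227, 90).
After α: (223, 88).
After α: (219, 86).
After α: (215, 84).
Z = 84 is polonium.

Po-215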